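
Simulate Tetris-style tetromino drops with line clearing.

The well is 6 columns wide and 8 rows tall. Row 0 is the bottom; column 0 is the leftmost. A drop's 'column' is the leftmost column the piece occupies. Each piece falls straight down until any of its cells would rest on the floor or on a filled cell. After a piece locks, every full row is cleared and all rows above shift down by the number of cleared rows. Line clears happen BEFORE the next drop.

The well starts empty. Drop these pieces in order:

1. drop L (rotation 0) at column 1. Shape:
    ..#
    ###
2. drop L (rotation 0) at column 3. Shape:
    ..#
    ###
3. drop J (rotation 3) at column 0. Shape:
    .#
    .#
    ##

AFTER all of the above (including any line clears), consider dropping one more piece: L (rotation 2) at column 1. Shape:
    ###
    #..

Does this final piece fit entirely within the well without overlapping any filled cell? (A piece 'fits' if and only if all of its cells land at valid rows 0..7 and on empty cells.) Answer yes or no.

Answer: yes

Derivation:
Drop 1: L rot0 at col 1 lands with bottom-row=0; cleared 0 line(s) (total 0); column heights now [0 1 1 2 0 0], max=2
Drop 2: L rot0 at col 3 lands with bottom-row=2; cleared 0 line(s) (total 0); column heights now [0 1 1 3 3 4], max=4
Drop 3: J rot3 at col 0 lands with bottom-row=1; cleared 0 line(s) (total 0); column heights now [2 4 1 3 3 4], max=4
Test piece L rot2 at col 1 (width 3): heights before test = [2 4 1 3 3 4]; fits = True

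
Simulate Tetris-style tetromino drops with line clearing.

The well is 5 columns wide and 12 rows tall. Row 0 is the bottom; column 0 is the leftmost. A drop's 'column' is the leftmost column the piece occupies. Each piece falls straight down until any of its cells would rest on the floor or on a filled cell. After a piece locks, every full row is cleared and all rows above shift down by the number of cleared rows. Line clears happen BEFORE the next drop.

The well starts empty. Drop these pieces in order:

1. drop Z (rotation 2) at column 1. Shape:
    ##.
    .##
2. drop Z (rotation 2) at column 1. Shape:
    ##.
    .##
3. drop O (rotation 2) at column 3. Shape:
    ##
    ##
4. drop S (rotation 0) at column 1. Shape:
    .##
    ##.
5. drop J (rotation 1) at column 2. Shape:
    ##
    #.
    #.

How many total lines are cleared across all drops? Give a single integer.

Answer: 0

Derivation:
Drop 1: Z rot2 at col 1 lands with bottom-row=0; cleared 0 line(s) (total 0); column heights now [0 2 2 1 0], max=2
Drop 2: Z rot2 at col 1 lands with bottom-row=2; cleared 0 line(s) (total 0); column heights now [0 4 4 3 0], max=4
Drop 3: O rot2 at col 3 lands with bottom-row=3; cleared 0 line(s) (total 0); column heights now [0 4 4 5 5], max=5
Drop 4: S rot0 at col 1 lands with bottom-row=4; cleared 0 line(s) (total 0); column heights now [0 5 6 6 5], max=6
Drop 5: J rot1 at col 2 lands with bottom-row=6; cleared 0 line(s) (total 0); column heights now [0 5 9 9 5], max=9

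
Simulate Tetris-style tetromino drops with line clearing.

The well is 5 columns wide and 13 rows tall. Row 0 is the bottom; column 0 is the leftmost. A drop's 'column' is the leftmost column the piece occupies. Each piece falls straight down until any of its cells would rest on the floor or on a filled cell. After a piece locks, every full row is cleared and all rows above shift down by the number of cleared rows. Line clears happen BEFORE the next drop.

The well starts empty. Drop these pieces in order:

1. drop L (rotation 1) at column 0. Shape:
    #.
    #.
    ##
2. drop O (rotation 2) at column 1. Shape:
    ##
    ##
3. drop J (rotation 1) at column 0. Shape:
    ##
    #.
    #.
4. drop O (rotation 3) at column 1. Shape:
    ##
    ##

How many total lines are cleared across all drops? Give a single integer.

Answer: 0

Derivation:
Drop 1: L rot1 at col 0 lands with bottom-row=0; cleared 0 line(s) (total 0); column heights now [3 1 0 0 0], max=3
Drop 2: O rot2 at col 1 lands with bottom-row=1; cleared 0 line(s) (total 0); column heights now [3 3 3 0 0], max=3
Drop 3: J rot1 at col 0 lands with bottom-row=3; cleared 0 line(s) (total 0); column heights now [6 6 3 0 0], max=6
Drop 4: O rot3 at col 1 lands with bottom-row=6; cleared 0 line(s) (total 0); column heights now [6 8 8 0 0], max=8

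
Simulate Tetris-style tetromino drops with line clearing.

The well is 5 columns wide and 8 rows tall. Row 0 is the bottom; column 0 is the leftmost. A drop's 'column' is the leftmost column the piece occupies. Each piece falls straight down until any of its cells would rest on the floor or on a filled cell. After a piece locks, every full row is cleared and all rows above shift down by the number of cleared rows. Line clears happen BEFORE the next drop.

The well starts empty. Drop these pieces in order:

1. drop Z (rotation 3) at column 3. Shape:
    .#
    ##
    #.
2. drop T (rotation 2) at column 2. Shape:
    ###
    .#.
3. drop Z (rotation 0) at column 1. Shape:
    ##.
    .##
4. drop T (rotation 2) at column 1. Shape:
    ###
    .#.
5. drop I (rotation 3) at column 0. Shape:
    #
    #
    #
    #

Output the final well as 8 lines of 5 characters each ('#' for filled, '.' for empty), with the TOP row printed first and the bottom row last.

Answer: .###.
..#..
.##..
..##.
#.###
#..##
#..##
#..#.

Derivation:
Drop 1: Z rot3 at col 3 lands with bottom-row=0; cleared 0 line(s) (total 0); column heights now [0 0 0 2 3], max=3
Drop 2: T rot2 at col 2 lands with bottom-row=2; cleared 0 line(s) (total 0); column heights now [0 0 4 4 4], max=4
Drop 3: Z rot0 at col 1 lands with bottom-row=4; cleared 0 line(s) (total 0); column heights now [0 6 6 5 4], max=6
Drop 4: T rot2 at col 1 lands with bottom-row=6; cleared 0 line(s) (total 0); column heights now [0 8 8 8 4], max=8
Drop 5: I rot3 at col 0 lands with bottom-row=0; cleared 0 line(s) (total 0); column heights now [4 8 8 8 4], max=8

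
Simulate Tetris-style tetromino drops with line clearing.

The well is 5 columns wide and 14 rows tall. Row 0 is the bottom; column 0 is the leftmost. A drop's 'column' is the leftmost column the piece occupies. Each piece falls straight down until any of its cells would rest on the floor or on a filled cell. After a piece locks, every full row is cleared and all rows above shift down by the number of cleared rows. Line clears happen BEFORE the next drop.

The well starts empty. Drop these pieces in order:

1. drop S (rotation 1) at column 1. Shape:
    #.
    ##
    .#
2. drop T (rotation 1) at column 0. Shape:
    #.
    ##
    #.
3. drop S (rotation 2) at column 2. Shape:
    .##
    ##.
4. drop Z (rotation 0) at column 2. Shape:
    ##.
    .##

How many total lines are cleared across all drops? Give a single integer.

Drop 1: S rot1 at col 1 lands with bottom-row=0; cleared 0 line(s) (total 0); column heights now [0 3 2 0 0], max=3
Drop 2: T rot1 at col 0 lands with bottom-row=2; cleared 0 line(s) (total 0); column heights now [5 4 2 0 0], max=5
Drop 3: S rot2 at col 2 lands with bottom-row=2; cleared 0 line(s) (total 0); column heights now [5 4 3 4 4], max=5
Drop 4: Z rot0 at col 2 lands with bottom-row=4; cleared 0 line(s) (total 0); column heights now [5 4 6 6 5], max=6

Answer: 0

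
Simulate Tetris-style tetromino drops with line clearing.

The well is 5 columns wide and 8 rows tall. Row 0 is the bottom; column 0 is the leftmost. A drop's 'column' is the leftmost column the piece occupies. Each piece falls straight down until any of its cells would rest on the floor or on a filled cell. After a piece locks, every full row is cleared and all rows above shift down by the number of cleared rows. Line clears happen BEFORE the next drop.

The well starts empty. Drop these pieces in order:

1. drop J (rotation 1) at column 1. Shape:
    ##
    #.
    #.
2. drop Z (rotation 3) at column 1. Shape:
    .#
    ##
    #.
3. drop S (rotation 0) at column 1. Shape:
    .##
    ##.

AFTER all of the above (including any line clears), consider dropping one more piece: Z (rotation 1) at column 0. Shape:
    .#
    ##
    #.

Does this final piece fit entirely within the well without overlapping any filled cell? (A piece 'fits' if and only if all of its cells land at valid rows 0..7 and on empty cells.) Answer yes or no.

Answer: no

Derivation:
Drop 1: J rot1 at col 1 lands with bottom-row=0; cleared 0 line(s) (total 0); column heights now [0 3 3 0 0], max=3
Drop 2: Z rot3 at col 1 lands with bottom-row=3; cleared 0 line(s) (total 0); column heights now [0 5 6 0 0], max=6
Drop 3: S rot0 at col 1 lands with bottom-row=6; cleared 0 line(s) (total 0); column heights now [0 7 8 8 0], max=8
Test piece Z rot1 at col 0 (width 2): heights before test = [0 7 8 8 0]; fits = False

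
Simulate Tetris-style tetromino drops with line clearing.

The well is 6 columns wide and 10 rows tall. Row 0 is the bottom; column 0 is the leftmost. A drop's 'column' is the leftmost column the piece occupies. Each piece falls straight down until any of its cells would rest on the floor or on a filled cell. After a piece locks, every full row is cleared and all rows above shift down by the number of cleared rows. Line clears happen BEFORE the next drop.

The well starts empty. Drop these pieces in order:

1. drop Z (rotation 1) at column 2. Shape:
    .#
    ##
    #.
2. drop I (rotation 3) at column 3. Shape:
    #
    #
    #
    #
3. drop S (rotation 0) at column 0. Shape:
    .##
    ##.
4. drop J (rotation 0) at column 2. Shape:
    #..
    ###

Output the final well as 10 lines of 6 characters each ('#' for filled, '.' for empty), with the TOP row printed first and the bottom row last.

Answer: ......
..#...
..###.
...#..
...#..
...#..
...#..
.###..
####..
..#...

Derivation:
Drop 1: Z rot1 at col 2 lands with bottom-row=0; cleared 0 line(s) (total 0); column heights now [0 0 2 3 0 0], max=3
Drop 2: I rot3 at col 3 lands with bottom-row=3; cleared 0 line(s) (total 0); column heights now [0 0 2 7 0 0], max=7
Drop 3: S rot0 at col 0 lands with bottom-row=1; cleared 0 line(s) (total 0); column heights now [2 3 3 7 0 0], max=7
Drop 4: J rot0 at col 2 lands with bottom-row=7; cleared 0 line(s) (total 0); column heights now [2 3 9 8 8 0], max=9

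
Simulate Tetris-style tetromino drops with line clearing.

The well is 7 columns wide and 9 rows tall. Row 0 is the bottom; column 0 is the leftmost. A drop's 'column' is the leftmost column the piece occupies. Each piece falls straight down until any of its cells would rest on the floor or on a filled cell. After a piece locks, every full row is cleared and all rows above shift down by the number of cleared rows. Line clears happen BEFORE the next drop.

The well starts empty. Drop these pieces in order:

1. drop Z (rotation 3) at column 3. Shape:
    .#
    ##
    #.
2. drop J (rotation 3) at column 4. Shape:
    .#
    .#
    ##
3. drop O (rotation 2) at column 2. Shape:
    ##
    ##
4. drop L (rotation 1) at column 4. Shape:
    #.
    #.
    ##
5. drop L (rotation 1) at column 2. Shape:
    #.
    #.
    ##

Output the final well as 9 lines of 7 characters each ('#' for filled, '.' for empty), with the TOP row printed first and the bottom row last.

Drop 1: Z rot3 at col 3 lands with bottom-row=0; cleared 0 line(s) (total 0); column heights now [0 0 0 2 3 0 0], max=3
Drop 2: J rot3 at col 4 lands with bottom-row=3; cleared 0 line(s) (total 0); column heights now [0 0 0 2 4 6 0], max=6
Drop 3: O rot2 at col 2 lands with bottom-row=2; cleared 0 line(s) (total 0); column heights now [0 0 4 4 4 6 0], max=6
Drop 4: L rot1 at col 4 lands with bottom-row=6; cleared 0 line(s) (total 0); column heights now [0 0 4 4 9 7 0], max=9
Drop 5: L rot1 at col 2 lands with bottom-row=4; cleared 0 line(s) (total 0); column heights now [0 0 7 5 9 7 0], max=9

Answer: ....#..
....#..
..#.##.
..#..#.
..##.#.
..####.
..###..
...##..
...#...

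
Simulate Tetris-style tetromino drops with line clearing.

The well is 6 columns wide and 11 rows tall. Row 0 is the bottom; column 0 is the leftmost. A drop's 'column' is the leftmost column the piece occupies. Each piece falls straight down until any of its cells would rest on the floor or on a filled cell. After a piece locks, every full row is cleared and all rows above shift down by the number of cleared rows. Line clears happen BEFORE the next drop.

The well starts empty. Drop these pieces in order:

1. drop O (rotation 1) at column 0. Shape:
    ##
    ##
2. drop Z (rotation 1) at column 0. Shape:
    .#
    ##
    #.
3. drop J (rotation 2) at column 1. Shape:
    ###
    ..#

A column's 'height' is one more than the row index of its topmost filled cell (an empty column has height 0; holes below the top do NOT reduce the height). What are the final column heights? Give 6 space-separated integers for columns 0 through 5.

Drop 1: O rot1 at col 0 lands with bottom-row=0; cleared 0 line(s) (total 0); column heights now [2 2 0 0 0 0], max=2
Drop 2: Z rot1 at col 0 lands with bottom-row=2; cleared 0 line(s) (total 0); column heights now [4 5 0 0 0 0], max=5
Drop 3: J rot2 at col 1 lands with bottom-row=4; cleared 0 line(s) (total 0); column heights now [4 6 6 6 0 0], max=6

Answer: 4 6 6 6 0 0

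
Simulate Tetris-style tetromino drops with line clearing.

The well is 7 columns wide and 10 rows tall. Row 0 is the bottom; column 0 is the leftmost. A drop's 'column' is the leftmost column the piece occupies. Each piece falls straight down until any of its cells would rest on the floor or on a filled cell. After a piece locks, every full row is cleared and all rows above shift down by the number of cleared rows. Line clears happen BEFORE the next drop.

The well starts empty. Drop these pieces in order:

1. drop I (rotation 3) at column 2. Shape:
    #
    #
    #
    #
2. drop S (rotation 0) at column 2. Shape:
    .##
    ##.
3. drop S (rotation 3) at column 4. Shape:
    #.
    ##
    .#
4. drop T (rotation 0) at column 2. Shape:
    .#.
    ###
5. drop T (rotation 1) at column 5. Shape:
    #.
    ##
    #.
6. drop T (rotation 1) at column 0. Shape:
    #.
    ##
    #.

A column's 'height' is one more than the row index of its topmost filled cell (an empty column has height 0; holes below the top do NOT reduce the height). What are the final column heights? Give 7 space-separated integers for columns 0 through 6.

Drop 1: I rot3 at col 2 lands with bottom-row=0; cleared 0 line(s) (total 0); column heights now [0 0 4 0 0 0 0], max=4
Drop 2: S rot0 at col 2 lands with bottom-row=4; cleared 0 line(s) (total 0); column heights now [0 0 5 6 6 0 0], max=6
Drop 3: S rot3 at col 4 lands with bottom-row=5; cleared 0 line(s) (total 0); column heights now [0 0 5 6 8 7 0], max=8
Drop 4: T rot0 at col 2 lands with bottom-row=8; cleared 0 line(s) (total 0); column heights now [0 0 9 10 9 7 0], max=10
Drop 5: T rot1 at col 5 lands with bottom-row=7; cleared 0 line(s) (total 0); column heights now [0 0 9 10 9 10 9], max=10
Drop 6: T rot1 at col 0 lands with bottom-row=0; cleared 0 line(s) (total 0); column heights now [3 2 9 10 9 10 9], max=10

Answer: 3 2 9 10 9 10 9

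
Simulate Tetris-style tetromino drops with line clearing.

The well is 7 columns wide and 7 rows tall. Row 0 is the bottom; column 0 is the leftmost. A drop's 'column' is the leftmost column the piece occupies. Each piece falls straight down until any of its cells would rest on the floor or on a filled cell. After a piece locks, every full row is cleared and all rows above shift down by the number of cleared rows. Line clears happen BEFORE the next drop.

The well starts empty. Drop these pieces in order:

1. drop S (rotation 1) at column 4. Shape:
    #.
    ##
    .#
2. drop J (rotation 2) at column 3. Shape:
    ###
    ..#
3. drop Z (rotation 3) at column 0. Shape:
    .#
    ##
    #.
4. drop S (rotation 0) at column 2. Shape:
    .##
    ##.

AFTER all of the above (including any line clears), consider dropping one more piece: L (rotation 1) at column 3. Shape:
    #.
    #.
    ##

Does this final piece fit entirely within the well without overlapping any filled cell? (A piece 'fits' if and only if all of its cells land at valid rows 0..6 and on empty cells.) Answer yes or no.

Answer: no

Derivation:
Drop 1: S rot1 at col 4 lands with bottom-row=0; cleared 0 line(s) (total 0); column heights now [0 0 0 0 3 2 0], max=3
Drop 2: J rot2 at col 3 lands with bottom-row=2; cleared 0 line(s) (total 0); column heights now [0 0 0 4 4 4 0], max=4
Drop 3: Z rot3 at col 0 lands with bottom-row=0; cleared 0 line(s) (total 0); column heights now [2 3 0 4 4 4 0], max=4
Drop 4: S rot0 at col 2 lands with bottom-row=4; cleared 0 line(s) (total 0); column heights now [2 3 5 6 6 4 0], max=6
Test piece L rot1 at col 3 (width 2): heights before test = [2 3 5 6 6 4 0]; fits = False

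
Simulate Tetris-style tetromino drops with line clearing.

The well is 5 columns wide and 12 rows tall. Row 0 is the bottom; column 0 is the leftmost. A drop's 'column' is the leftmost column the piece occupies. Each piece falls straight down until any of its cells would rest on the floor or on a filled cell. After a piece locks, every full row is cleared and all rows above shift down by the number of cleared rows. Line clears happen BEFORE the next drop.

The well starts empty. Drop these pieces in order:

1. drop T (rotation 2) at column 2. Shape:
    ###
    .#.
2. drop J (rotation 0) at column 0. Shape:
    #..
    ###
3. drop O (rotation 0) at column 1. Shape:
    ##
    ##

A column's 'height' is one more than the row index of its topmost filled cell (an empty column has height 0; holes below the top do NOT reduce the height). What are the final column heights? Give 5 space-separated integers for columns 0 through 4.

Answer: 4 5 5 2 2

Derivation:
Drop 1: T rot2 at col 2 lands with bottom-row=0; cleared 0 line(s) (total 0); column heights now [0 0 2 2 2], max=2
Drop 2: J rot0 at col 0 lands with bottom-row=2; cleared 0 line(s) (total 0); column heights now [4 3 3 2 2], max=4
Drop 3: O rot0 at col 1 lands with bottom-row=3; cleared 0 line(s) (total 0); column heights now [4 5 5 2 2], max=5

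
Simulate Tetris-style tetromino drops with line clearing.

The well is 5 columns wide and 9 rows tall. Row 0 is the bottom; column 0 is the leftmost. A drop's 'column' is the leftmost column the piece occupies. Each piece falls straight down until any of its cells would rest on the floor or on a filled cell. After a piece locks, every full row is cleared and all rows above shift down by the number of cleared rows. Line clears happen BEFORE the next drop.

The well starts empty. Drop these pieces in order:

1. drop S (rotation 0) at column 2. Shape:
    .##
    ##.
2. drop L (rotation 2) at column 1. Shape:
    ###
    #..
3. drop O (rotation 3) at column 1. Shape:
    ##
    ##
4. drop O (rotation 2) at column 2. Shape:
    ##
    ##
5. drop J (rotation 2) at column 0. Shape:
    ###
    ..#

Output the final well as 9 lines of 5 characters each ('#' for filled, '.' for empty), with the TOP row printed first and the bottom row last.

Answer: ###..
..#..
..##.
..##.
.##..
.##..
.###.
.#.##
..##.

Derivation:
Drop 1: S rot0 at col 2 lands with bottom-row=0; cleared 0 line(s) (total 0); column heights now [0 0 1 2 2], max=2
Drop 2: L rot2 at col 1 lands with bottom-row=1; cleared 0 line(s) (total 0); column heights now [0 3 3 3 2], max=3
Drop 3: O rot3 at col 1 lands with bottom-row=3; cleared 0 line(s) (total 0); column heights now [0 5 5 3 2], max=5
Drop 4: O rot2 at col 2 lands with bottom-row=5; cleared 0 line(s) (total 0); column heights now [0 5 7 7 2], max=7
Drop 5: J rot2 at col 0 lands with bottom-row=7; cleared 0 line(s) (total 0); column heights now [9 9 9 7 2], max=9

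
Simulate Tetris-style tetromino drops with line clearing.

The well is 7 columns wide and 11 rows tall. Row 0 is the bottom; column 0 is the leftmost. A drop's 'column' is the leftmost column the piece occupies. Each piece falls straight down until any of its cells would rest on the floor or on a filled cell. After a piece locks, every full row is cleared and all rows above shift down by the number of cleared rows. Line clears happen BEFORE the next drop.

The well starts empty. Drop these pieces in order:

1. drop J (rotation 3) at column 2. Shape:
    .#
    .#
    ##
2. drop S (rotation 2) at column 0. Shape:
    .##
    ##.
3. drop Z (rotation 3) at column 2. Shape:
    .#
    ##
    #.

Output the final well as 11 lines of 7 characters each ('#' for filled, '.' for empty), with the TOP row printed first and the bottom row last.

Drop 1: J rot3 at col 2 lands with bottom-row=0; cleared 0 line(s) (total 0); column heights now [0 0 1 3 0 0 0], max=3
Drop 2: S rot2 at col 0 lands with bottom-row=0; cleared 0 line(s) (total 0); column heights now [1 2 2 3 0 0 0], max=3
Drop 3: Z rot3 at col 2 lands with bottom-row=2; cleared 0 line(s) (total 0); column heights now [1 2 4 5 0 0 0], max=5

Answer: .......
.......
.......
.......
.......
.......
...#...
..##...
..##...
.###...
####...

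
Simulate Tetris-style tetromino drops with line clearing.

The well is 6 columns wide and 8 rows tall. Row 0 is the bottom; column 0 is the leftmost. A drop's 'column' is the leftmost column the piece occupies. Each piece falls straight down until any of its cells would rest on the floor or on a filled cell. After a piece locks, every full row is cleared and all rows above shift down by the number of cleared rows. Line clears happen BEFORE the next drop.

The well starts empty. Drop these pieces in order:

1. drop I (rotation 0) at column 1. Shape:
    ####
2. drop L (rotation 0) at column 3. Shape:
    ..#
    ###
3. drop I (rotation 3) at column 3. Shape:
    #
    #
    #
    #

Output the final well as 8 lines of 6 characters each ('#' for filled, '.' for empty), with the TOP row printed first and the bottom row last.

Drop 1: I rot0 at col 1 lands with bottom-row=0; cleared 0 line(s) (total 0); column heights now [0 1 1 1 1 0], max=1
Drop 2: L rot0 at col 3 lands with bottom-row=1; cleared 0 line(s) (total 0); column heights now [0 1 1 2 2 3], max=3
Drop 3: I rot3 at col 3 lands with bottom-row=2; cleared 0 line(s) (total 0); column heights now [0 1 1 6 2 3], max=6

Answer: ......
......
...#..
...#..
...#..
...#.#
...###
.####.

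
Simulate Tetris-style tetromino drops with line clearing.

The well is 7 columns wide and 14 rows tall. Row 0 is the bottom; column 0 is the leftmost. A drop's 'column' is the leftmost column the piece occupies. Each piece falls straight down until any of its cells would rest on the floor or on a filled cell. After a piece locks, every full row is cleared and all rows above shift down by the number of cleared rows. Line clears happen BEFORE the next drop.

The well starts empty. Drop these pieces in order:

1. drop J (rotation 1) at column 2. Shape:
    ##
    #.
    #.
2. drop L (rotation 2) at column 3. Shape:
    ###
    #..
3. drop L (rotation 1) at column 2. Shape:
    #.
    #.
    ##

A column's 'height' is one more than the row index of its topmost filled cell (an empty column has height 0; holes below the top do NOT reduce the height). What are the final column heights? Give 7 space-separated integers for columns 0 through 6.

Drop 1: J rot1 at col 2 lands with bottom-row=0; cleared 0 line(s) (total 0); column heights now [0 0 3 3 0 0 0], max=3
Drop 2: L rot2 at col 3 lands with bottom-row=3; cleared 0 line(s) (total 0); column heights now [0 0 3 5 5 5 0], max=5
Drop 3: L rot1 at col 2 lands with bottom-row=5; cleared 0 line(s) (total 0); column heights now [0 0 8 6 5 5 0], max=8

Answer: 0 0 8 6 5 5 0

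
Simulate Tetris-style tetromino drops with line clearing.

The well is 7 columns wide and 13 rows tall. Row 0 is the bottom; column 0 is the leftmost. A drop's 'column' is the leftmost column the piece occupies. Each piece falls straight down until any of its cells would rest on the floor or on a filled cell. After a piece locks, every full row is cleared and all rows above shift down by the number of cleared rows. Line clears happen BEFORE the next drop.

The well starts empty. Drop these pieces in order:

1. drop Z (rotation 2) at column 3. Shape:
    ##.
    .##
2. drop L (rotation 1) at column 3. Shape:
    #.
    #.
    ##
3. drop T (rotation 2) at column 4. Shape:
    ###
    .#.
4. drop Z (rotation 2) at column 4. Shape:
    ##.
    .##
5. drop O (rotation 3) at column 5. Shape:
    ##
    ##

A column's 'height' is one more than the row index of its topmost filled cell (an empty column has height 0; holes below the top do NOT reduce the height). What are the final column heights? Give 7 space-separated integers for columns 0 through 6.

Drop 1: Z rot2 at col 3 lands with bottom-row=0; cleared 0 line(s) (total 0); column heights now [0 0 0 2 2 1 0], max=2
Drop 2: L rot1 at col 3 lands with bottom-row=2; cleared 0 line(s) (total 0); column heights now [0 0 0 5 3 1 0], max=5
Drop 3: T rot2 at col 4 lands with bottom-row=2; cleared 0 line(s) (total 0); column heights now [0 0 0 5 4 4 4], max=5
Drop 4: Z rot2 at col 4 lands with bottom-row=4; cleared 0 line(s) (total 0); column heights now [0 0 0 5 6 6 5], max=6
Drop 5: O rot3 at col 5 lands with bottom-row=6; cleared 0 line(s) (total 0); column heights now [0 0 0 5 6 8 8], max=8

Answer: 0 0 0 5 6 8 8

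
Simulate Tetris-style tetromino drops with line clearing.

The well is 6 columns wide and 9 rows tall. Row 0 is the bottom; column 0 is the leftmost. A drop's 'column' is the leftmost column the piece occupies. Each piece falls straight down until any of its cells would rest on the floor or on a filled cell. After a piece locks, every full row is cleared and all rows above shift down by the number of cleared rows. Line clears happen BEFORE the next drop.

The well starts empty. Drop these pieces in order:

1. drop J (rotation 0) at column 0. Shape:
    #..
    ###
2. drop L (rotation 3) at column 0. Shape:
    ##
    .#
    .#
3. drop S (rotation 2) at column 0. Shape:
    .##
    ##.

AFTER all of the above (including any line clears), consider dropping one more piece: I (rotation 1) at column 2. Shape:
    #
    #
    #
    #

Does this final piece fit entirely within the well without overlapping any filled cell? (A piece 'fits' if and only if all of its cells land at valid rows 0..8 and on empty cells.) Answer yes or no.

Drop 1: J rot0 at col 0 lands with bottom-row=0; cleared 0 line(s) (total 0); column heights now [2 1 1 0 0 0], max=2
Drop 2: L rot3 at col 0 lands with bottom-row=1; cleared 0 line(s) (total 0); column heights now [4 4 1 0 0 0], max=4
Drop 3: S rot2 at col 0 lands with bottom-row=4; cleared 0 line(s) (total 0); column heights now [5 6 6 0 0 0], max=6
Test piece I rot1 at col 2 (width 1): heights before test = [5 6 6 0 0 0]; fits = False

Answer: no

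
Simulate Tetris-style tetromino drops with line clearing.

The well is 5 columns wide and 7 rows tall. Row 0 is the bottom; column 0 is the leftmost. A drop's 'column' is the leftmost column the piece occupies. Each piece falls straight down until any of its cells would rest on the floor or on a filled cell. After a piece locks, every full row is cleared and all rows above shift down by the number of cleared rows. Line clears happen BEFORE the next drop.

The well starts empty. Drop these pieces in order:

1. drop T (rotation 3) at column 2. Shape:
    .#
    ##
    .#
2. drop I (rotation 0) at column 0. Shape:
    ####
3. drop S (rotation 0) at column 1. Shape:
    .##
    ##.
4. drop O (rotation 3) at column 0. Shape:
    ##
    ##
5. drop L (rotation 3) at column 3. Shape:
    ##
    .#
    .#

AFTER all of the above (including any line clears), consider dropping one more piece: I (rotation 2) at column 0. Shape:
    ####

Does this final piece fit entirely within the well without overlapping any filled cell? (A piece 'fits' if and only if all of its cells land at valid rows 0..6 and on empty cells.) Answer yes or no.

Answer: yes

Derivation:
Drop 1: T rot3 at col 2 lands with bottom-row=0; cleared 0 line(s) (total 0); column heights now [0 0 2 3 0], max=3
Drop 2: I rot0 at col 0 lands with bottom-row=3; cleared 0 line(s) (total 0); column heights now [4 4 4 4 0], max=4
Drop 3: S rot0 at col 1 lands with bottom-row=4; cleared 0 line(s) (total 0); column heights now [4 5 6 6 0], max=6
Drop 4: O rot3 at col 0 lands with bottom-row=5; cleared 0 line(s) (total 0); column heights now [7 7 6 6 0], max=7
Drop 5: L rot3 at col 3 lands with bottom-row=4; cleared 1 line(s) (total 1); column heights now [6 6 5 6 6], max=6
Test piece I rot2 at col 0 (width 4): heights before test = [6 6 5 6 6]; fits = True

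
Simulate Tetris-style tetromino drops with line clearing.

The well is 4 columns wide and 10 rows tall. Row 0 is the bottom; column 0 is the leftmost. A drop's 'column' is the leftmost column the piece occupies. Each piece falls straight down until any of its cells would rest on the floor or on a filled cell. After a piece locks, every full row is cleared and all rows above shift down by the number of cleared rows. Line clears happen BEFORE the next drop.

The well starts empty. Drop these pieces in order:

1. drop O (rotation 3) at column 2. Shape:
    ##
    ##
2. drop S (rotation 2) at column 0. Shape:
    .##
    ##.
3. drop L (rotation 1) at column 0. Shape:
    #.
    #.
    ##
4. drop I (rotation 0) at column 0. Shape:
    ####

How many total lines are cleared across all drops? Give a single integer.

Drop 1: O rot3 at col 2 lands with bottom-row=0; cleared 0 line(s) (total 0); column heights now [0 0 2 2], max=2
Drop 2: S rot2 at col 0 lands with bottom-row=1; cleared 1 line(s) (total 1); column heights now [0 2 2 1], max=2
Drop 3: L rot1 at col 0 lands with bottom-row=2; cleared 0 line(s) (total 1); column heights now [5 3 2 1], max=5
Drop 4: I rot0 at col 0 lands with bottom-row=5; cleared 1 line(s) (total 2); column heights now [5 3 2 1], max=5

Answer: 2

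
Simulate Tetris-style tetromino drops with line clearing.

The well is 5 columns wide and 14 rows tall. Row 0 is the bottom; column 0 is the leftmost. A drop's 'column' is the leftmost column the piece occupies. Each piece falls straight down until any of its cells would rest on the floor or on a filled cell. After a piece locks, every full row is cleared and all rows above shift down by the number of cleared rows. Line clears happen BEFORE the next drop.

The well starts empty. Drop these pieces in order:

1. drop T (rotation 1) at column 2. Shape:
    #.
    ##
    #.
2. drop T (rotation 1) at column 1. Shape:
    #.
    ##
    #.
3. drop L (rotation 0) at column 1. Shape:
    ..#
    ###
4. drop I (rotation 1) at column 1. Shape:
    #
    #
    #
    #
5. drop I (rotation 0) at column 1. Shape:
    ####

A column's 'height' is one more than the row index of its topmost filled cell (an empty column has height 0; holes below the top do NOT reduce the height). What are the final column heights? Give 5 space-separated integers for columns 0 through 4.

Answer: 0 11 11 11 11

Derivation:
Drop 1: T rot1 at col 2 lands with bottom-row=0; cleared 0 line(s) (total 0); column heights now [0 0 3 2 0], max=3
Drop 2: T rot1 at col 1 lands with bottom-row=2; cleared 0 line(s) (total 0); column heights now [0 5 4 2 0], max=5
Drop 3: L rot0 at col 1 lands with bottom-row=5; cleared 0 line(s) (total 0); column heights now [0 6 6 7 0], max=7
Drop 4: I rot1 at col 1 lands with bottom-row=6; cleared 0 line(s) (total 0); column heights now [0 10 6 7 0], max=10
Drop 5: I rot0 at col 1 lands with bottom-row=10; cleared 0 line(s) (total 0); column heights now [0 11 11 11 11], max=11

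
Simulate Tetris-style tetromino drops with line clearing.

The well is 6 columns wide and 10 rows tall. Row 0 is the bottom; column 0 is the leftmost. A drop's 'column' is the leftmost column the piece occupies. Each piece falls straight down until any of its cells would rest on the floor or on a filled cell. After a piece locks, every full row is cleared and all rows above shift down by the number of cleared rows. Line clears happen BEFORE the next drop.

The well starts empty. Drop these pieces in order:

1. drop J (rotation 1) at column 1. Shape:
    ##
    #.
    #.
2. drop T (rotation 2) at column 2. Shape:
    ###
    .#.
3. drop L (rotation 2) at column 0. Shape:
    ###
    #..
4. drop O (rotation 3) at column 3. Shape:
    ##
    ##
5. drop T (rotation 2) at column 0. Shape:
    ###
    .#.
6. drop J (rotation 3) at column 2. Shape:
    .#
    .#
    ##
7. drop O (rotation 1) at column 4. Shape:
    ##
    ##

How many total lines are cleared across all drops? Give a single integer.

Drop 1: J rot1 at col 1 lands with bottom-row=0; cleared 0 line(s) (total 0); column heights now [0 3 3 0 0 0], max=3
Drop 2: T rot2 at col 2 lands with bottom-row=2; cleared 0 line(s) (total 0); column heights now [0 3 4 4 4 0], max=4
Drop 3: L rot2 at col 0 lands with bottom-row=3; cleared 0 line(s) (total 0); column heights now [5 5 5 4 4 0], max=5
Drop 4: O rot3 at col 3 lands with bottom-row=4; cleared 0 line(s) (total 0); column heights now [5 5 5 6 6 0], max=6
Drop 5: T rot2 at col 0 lands with bottom-row=5; cleared 0 line(s) (total 0); column heights now [7 7 7 6 6 0], max=7
Drop 6: J rot3 at col 2 lands with bottom-row=7; cleared 0 line(s) (total 0); column heights now [7 7 8 10 6 0], max=10
Drop 7: O rot1 at col 4 lands with bottom-row=6; cleared 0 line(s) (total 0); column heights now [7 7 8 10 8 8], max=10

Answer: 0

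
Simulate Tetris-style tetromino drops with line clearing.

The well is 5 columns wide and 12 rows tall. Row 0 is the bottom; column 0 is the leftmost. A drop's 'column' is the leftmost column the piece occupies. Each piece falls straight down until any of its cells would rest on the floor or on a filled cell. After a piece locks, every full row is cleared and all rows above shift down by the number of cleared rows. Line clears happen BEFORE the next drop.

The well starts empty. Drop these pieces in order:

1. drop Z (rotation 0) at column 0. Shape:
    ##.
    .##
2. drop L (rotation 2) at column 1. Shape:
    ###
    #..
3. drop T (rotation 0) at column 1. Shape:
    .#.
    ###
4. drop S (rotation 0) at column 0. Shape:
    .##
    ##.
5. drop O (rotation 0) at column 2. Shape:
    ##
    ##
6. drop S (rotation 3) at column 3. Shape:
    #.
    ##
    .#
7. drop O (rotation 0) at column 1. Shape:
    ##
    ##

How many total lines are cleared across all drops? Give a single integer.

Drop 1: Z rot0 at col 0 lands with bottom-row=0; cleared 0 line(s) (total 0); column heights now [2 2 1 0 0], max=2
Drop 2: L rot2 at col 1 lands with bottom-row=2; cleared 0 line(s) (total 0); column heights now [2 4 4 4 0], max=4
Drop 3: T rot0 at col 1 lands with bottom-row=4; cleared 0 line(s) (total 0); column heights now [2 5 6 5 0], max=6
Drop 4: S rot0 at col 0 lands with bottom-row=5; cleared 0 line(s) (total 0); column heights now [6 7 7 5 0], max=7
Drop 5: O rot0 at col 2 lands with bottom-row=7; cleared 0 line(s) (total 0); column heights now [6 7 9 9 0], max=9
Drop 6: S rot3 at col 3 lands with bottom-row=8; cleared 0 line(s) (total 0); column heights now [6 7 9 11 10], max=11
Drop 7: O rot0 at col 1 lands with bottom-row=9; cleared 0 line(s) (total 0); column heights now [6 11 11 11 10], max=11

Answer: 0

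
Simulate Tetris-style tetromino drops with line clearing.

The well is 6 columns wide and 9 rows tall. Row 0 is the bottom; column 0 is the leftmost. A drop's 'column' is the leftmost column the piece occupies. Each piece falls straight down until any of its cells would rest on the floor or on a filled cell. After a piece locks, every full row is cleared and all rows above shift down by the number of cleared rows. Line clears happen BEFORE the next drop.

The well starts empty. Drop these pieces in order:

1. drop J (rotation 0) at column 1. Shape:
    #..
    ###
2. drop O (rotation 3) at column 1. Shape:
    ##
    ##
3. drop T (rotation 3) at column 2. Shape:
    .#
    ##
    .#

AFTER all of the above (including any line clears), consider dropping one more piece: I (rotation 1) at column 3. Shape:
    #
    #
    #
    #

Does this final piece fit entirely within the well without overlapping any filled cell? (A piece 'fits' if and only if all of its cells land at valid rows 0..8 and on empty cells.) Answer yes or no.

Drop 1: J rot0 at col 1 lands with bottom-row=0; cleared 0 line(s) (total 0); column heights now [0 2 1 1 0 0], max=2
Drop 2: O rot3 at col 1 lands with bottom-row=2; cleared 0 line(s) (total 0); column heights now [0 4 4 1 0 0], max=4
Drop 3: T rot3 at col 2 lands with bottom-row=3; cleared 0 line(s) (total 0); column heights now [0 4 5 6 0 0], max=6
Test piece I rot1 at col 3 (width 1): heights before test = [0 4 5 6 0 0]; fits = False

Answer: no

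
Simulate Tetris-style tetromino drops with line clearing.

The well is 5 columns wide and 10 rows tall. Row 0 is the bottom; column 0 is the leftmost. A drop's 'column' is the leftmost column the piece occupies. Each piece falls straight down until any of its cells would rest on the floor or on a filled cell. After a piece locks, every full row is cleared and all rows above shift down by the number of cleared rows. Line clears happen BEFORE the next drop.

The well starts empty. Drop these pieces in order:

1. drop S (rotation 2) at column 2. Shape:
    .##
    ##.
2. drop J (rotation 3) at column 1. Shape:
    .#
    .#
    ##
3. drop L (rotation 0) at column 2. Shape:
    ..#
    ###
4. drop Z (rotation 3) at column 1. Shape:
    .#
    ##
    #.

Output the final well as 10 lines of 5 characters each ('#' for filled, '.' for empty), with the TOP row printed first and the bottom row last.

Drop 1: S rot2 at col 2 lands with bottom-row=0; cleared 0 line(s) (total 0); column heights now [0 0 1 2 2], max=2
Drop 2: J rot3 at col 1 lands with bottom-row=1; cleared 0 line(s) (total 0); column heights now [0 2 4 2 2], max=4
Drop 3: L rot0 at col 2 lands with bottom-row=4; cleared 0 line(s) (total 0); column heights now [0 2 5 5 6], max=6
Drop 4: Z rot3 at col 1 lands with bottom-row=4; cleared 0 line(s) (total 0); column heights now [0 6 7 5 6], max=7

Answer: .....
.....
.....
..#..
.##.#
.####
..#..
..#..
.####
..##.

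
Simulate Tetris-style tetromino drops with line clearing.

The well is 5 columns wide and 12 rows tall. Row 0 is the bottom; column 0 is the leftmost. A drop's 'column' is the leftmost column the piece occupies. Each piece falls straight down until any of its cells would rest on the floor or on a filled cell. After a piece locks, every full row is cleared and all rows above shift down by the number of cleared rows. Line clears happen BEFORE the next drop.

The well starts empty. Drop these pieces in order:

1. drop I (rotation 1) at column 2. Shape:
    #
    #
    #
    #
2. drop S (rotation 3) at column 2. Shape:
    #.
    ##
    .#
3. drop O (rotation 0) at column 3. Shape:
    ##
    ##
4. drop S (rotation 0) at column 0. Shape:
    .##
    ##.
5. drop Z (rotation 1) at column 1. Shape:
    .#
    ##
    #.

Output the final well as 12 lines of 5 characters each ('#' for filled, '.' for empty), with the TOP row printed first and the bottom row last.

Answer: .....
.....
.....
..#..
.##..
.#...
.####
..##.
..##.
..#..
..#..
..#..

Derivation:
Drop 1: I rot1 at col 2 lands with bottom-row=0; cleared 0 line(s) (total 0); column heights now [0 0 4 0 0], max=4
Drop 2: S rot3 at col 2 lands with bottom-row=3; cleared 0 line(s) (total 0); column heights now [0 0 6 5 0], max=6
Drop 3: O rot0 at col 3 lands with bottom-row=5; cleared 0 line(s) (total 0); column heights now [0 0 6 7 7], max=7
Drop 4: S rot0 at col 0 lands with bottom-row=5; cleared 1 line(s) (total 1); column heights now [0 6 6 6 6], max=6
Drop 5: Z rot1 at col 1 lands with bottom-row=6; cleared 0 line(s) (total 1); column heights now [0 8 9 6 6], max=9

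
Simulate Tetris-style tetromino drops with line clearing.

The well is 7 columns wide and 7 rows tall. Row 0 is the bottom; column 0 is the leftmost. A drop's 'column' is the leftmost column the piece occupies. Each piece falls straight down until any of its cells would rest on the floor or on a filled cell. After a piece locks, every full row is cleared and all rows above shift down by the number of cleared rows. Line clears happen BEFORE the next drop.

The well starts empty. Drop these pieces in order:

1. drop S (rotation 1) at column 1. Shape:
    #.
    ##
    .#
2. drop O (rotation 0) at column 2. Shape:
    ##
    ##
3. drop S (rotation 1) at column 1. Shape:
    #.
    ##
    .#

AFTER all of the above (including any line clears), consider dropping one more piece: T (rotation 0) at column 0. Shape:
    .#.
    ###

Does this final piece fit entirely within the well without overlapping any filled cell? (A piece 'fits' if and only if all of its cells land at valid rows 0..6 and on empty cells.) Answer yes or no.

Drop 1: S rot1 at col 1 lands with bottom-row=0; cleared 0 line(s) (total 0); column heights now [0 3 2 0 0 0 0], max=3
Drop 2: O rot0 at col 2 lands with bottom-row=2; cleared 0 line(s) (total 0); column heights now [0 3 4 4 0 0 0], max=4
Drop 3: S rot1 at col 1 lands with bottom-row=4; cleared 0 line(s) (total 0); column heights now [0 7 6 4 0 0 0], max=7
Test piece T rot0 at col 0 (width 3): heights before test = [0 7 6 4 0 0 0]; fits = False

Answer: no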